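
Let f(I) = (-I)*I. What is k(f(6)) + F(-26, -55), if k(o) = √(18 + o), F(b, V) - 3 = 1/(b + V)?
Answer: 242/81 + 3*I*√2 ≈ 2.9877 + 4.2426*I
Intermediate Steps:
F(b, V) = 3 + 1/(V + b) (F(b, V) = 3 + 1/(b + V) = 3 + 1/(V + b))
f(I) = -I²
k(f(6)) + F(-26, -55) = √(18 - 1*6²) + (1 + 3*(-55) + 3*(-26))/(-55 - 26) = √(18 - 1*36) + (1 - 165 - 78)/(-81) = √(18 - 36) - 1/81*(-242) = √(-18) + 242/81 = 3*I*√2 + 242/81 = 242/81 + 3*I*√2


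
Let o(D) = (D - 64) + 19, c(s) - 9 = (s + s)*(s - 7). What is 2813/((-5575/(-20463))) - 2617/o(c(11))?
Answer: 2978656013/289900 ≈ 10275.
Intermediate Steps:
c(s) = 9 + 2*s*(-7 + s) (c(s) = 9 + (s + s)*(s - 7) = 9 + (2*s)*(-7 + s) = 9 + 2*s*(-7 + s))
o(D) = -45 + D (o(D) = (-64 + D) + 19 = -45 + D)
2813/((-5575/(-20463))) - 2617/o(c(11)) = 2813/((-5575/(-20463))) - 2617/(-45 + (9 - 14*11 + 2*11²)) = 2813/((-5575*(-1/20463))) - 2617/(-45 + (9 - 154 + 2*121)) = 2813/(5575/20463) - 2617/(-45 + (9 - 154 + 242)) = 2813*(20463/5575) - 2617/(-45 + 97) = 57562419/5575 - 2617/52 = 2978656013/289900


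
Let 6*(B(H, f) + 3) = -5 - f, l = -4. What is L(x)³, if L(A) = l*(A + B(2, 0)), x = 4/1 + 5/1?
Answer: -238328/27 ≈ -8827.0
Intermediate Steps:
B(H, f) = -23/6 - f/6 (B(H, f) = -3 + (-5 - f)/6 = -3 + (-⅚ - f/6) = -23/6 - f/6)
x = 9 (x = 4*1 + 5*1 = 4 + 5 = 9)
L(A) = 46/3 - 4*A (L(A) = -4*(A + (-23/6 - ⅙*0)) = -4*(A + (-23/6 + 0)) = -4*(A - 23/6) = -4*(-23/6 + A) = 46/3 - 4*A)
L(x)³ = (46/3 - 4*9)³ = (46/3 - 36)³ = (-62/3)³ = -238328/27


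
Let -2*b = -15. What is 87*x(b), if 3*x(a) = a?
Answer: 435/2 ≈ 217.50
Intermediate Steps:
b = 15/2 (b = -½*(-15) = 15/2 ≈ 7.5000)
x(a) = a/3
87*x(b) = 87*((⅓)*(15/2)) = 87*(5/2) = 435/2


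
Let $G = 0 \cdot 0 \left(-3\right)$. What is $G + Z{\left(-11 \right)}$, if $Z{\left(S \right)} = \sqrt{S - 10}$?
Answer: $i \sqrt{21} \approx 4.5826 i$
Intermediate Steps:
$Z{\left(S \right)} = \sqrt{-10 + S}$
$G = 0$ ($G = 0 \left(-3\right) = 0$)
$G + Z{\left(-11 \right)} = 0 + \sqrt{-10 - 11} = 0 + \sqrt{-21} = 0 + i \sqrt{21} = i \sqrt{21}$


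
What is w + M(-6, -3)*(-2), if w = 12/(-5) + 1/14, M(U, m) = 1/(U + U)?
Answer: -227/105 ≈ -2.1619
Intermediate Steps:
M(U, m) = 1/(2*U)
w = -163/70 (w = 12*(-⅕) + 1*(1/14) = -12/5 + 1/14 = -163/70 ≈ -2.3286)
w + M(-6, -3)*(-2) = -163/70 + ((½)/(-6))*(-2) = -163/70 + ((½)*(-⅙))*(-2) = -163/70 - 1/12*(-2) = -163/70 + ⅙ = -227/105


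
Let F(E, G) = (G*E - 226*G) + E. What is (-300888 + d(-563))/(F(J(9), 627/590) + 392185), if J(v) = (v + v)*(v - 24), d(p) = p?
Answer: -88928045/115459429 ≈ -0.77021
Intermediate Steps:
J(v) = 2*v*(-24 + v) (J(v) = (2*v)*(-24 + v) = 2*v*(-24 + v))
F(E, G) = E - 226*G + E*G (F(E, G) = (E*G - 226*G) + E = (-226*G + E*G) + E = E - 226*G + E*G)
(-300888 + d(-563))/(F(J(9), 627/590) + 392185) = (-300888 - 563)/((2*9*(-24 + 9) - 141702/590 + (2*9*(-24 + 9))*(627/590)) + 392185) = -301451/((2*9*(-15) - 141702/590 + (2*9*(-15))*(627*(1/590))) + 392185) = -301451/((-270 - 226*627/590 - 270*627/590) + 392185) = -301451/((-270 - 70851/295 - 16929/59) + 392185) = -301451/(-235146/295 + 392185) = -301451/115459429/295 = -301451*295/115459429 = -88928045/115459429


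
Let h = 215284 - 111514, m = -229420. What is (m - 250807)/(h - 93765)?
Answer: -480227/10005 ≈ -47.999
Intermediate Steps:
h = 103770
(m - 250807)/(h - 93765) = (-229420 - 250807)/(103770 - 93765) = -480227/10005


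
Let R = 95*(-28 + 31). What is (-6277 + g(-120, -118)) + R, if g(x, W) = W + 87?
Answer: -6023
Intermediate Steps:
g(x, W) = 87 + W
R = 285 (R = 95*3 = 285)
(-6277 + g(-120, -118)) + R = (-6277 + (87 - 118)) + 285 = (-6277 - 31) + 285 = -6308 + 285 = -6023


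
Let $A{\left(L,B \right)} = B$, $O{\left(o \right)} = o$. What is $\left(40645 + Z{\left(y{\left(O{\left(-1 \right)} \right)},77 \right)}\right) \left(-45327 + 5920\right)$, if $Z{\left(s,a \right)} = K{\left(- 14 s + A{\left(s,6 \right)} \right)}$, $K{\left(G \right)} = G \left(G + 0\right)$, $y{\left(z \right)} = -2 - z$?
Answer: $-1617460315$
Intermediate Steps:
$K{\left(G \right)} = G^{2}$ ($K{\left(G \right)} = G G = G^{2}$)
$Z{\left(s,a \right)} = \left(6 - 14 s\right)^{2}$ ($Z{\left(s,a \right)} = \left(- 14 s + 6\right)^{2} = \left(6 - 14 s\right)^{2}$)
$\left(40645 + Z{\left(y{\left(O{\left(-1 \right)} \right)},77 \right)}\right) \left(-45327 + 5920\right) = \left(40645 + 4 \left(-3 + 7 \left(-2 - -1\right)\right)^{2}\right) \left(-45327 + 5920\right) = \left(40645 + 4 \left(-3 + 7 \left(-2 + 1\right)\right)^{2}\right) \left(-39407\right) = \left(40645 + 4 \left(-3 + 7 \left(-1\right)\right)^{2}\right) \left(-39407\right) = \left(40645 + 4 \left(-3 - 7\right)^{2}\right) \left(-39407\right) = \left(40645 + 4 \left(-10\right)^{2}\right) \left(-39407\right) = \left(40645 + 4 \cdot 100\right) \left(-39407\right) = \left(40645 + 400\right) \left(-39407\right) = 41045 \left(-39407\right) = -1617460315$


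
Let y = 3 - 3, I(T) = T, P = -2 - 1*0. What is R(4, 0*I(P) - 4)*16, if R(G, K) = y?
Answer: 0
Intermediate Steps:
P = -2 (P = -2 + 0 = -2)
y = 0
R(G, K) = 0
R(4, 0*I(P) - 4)*16 = 0*16 = 0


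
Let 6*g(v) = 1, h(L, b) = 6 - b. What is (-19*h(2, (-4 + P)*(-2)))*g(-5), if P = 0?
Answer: 19/3 ≈ 6.3333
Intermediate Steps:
g(v) = 1/6 (g(v) = (1/6)*1 = 1/6)
(-19*h(2, (-4 + P)*(-2)))*g(-5) = -19*(6 - (-4 + 0)*(-2))*(1/6) = -19*(6 - (-4)*(-2))*(1/6) = -19*(6 - 1*8)*(1/6) = -19*(6 - 8)*(1/6) = -19*(-2)*(1/6) = 38*(1/6) = 19/3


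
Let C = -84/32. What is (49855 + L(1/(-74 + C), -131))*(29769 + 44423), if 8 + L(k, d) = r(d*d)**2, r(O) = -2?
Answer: 3698545392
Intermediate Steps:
C = -21/8 (C = -84*1/32 = -21/8 ≈ -2.6250)
L(k, d) = -4 (L(k, d) = -8 + (-2)**2 = -8 + 4 = -4)
(49855 + L(1/(-74 + C), -131))*(29769 + 44423) = (49855 - 4)*(29769 + 44423) = 49851*74192 = 3698545392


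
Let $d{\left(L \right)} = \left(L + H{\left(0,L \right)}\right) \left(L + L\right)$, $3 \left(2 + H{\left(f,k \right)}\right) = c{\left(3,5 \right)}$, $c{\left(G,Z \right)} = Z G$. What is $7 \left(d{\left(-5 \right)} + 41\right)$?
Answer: $427$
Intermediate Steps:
$c{\left(G,Z \right)} = G Z$
$H{\left(f,k \right)} = 3$ ($H{\left(f,k \right)} = -2 + \frac{3 \cdot 5}{3} = -2 + \frac{1}{3} \cdot 15 = -2 + 5 = 3$)
$d{\left(L \right)} = 2 L \left(3 + L\right)$ ($d{\left(L \right)} = \left(L + 3\right) \left(L + L\right) = \left(3 + L\right) 2 L = 2 L \left(3 + L\right)$)
$7 \left(d{\left(-5 \right)} + 41\right) = 7 \left(2 \left(-5\right) \left(3 - 5\right) + 41\right) = 7 \left(2 \left(-5\right) \left(-2\right) + 41\right) = 7 \left(20 + 41\right) = 7 \cdot 61 = 427$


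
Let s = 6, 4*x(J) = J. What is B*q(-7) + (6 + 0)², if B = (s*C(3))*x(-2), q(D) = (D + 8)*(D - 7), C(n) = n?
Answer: 162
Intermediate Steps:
x(J) = J/4
q(D) = (-7 + D)*(8 + D) (q(D) = (8 + D)*(-7 + D) = (-7 + D)*(8 + D))
B = -9 (B = (6*3)*((¼)*(-2)) = 18*(-½) = -9)
B*q(-7) + (6 + 0)² = -9*(-56 - 7 + (-7)²) + (6 + 0)² = -9*(-56 - 7 + 49) + 6² = -9*(-14) + 36 = 126 + 36 = 162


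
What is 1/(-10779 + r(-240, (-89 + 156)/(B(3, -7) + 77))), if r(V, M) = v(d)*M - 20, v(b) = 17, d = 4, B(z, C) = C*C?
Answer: -126/1359535 ≈ -9.2679e-5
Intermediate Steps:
B(z, C) = C²
r(V, M) = -20 + 17*M (r(V, M) = 17*M - 20 = -20 + 17*M)
1/(-10779 + r(-240, (-89 + 156)/(B(3, -7) + 77))) = 1/(-10779 + (-20 + 17*((-89 + 156)/((-7)² + 77)))) = 1/(-10779 + (-20 + 17*(67/(49 + 77)))) = 1/(-10779 + (-20 + 17*(67/126))) = 1/(-10779 + (-20 + 1139/126)) = 1/(-10779 - 1381/126) = 1/(-1359535/126) = -126/1359535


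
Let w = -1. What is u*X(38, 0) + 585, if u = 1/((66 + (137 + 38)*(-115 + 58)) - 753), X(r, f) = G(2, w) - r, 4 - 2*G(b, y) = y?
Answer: 12474611/21324 ≈ 585.00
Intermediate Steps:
G(b, y) = 2 - y/2
X(r, f) = 5/2 - r (X(r, f) = (2 - ½*(-1)) - r = (2 + ½) - r = 5/2 - r)
u = -1/10662 (u = 1/((66 + 175*(-57)) - 753) = 1/((66 - 9975) - 753) = 1/(-9909 - 753) = 1/(-10662) = -1/10662 ≈ -9.3791e-5)
u*X(38, 0) + 585 = -(5/2 - 1*38)/10662 + 585 = -(5/2 - 38)/10662 + 585 = -1/10662*(-71/2) + 585 = 71/21324 + 585 = 12474611/21324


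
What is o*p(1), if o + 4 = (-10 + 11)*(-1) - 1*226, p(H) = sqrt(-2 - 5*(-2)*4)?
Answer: -231*sqrt(38) ≈ -1424.0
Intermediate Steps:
p(H) = sqrt(38) (p(H) = sqrt(-2 + 10*4) = sqrt(-2 + 40) = sqrt(38))
o = -231 (o = -4 + ((-10 + 11)*(-1) - 1*226) = -4 + (1*(-1) - 226) = -4 + (-1 - 226) = -4 - 227 = -231)
o*p(1) = -231*sqrt(38)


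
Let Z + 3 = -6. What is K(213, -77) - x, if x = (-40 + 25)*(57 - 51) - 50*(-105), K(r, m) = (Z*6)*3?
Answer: -5322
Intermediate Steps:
Z = -9 (Z = -3 - 6 = -9)
K(r, m) = -162 (K(r, m) = -9*6*3 = -54*3 = -162)
x = 5160 (x = -15*6 + 5250 = -90 + 5250 = 5160)
K(213, -77) - x = -162 - 1*5160 = -162 - 5160 = -5322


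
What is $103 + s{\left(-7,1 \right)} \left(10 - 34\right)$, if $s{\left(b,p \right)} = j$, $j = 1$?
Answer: $79$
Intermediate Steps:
$s{\left(b,p \right)} = 1$
$103 + s{\left(-7,1 \right)} \left(10 - 34\right) = 103 + 1 \left(10 - 34\right) = 103 + 1 \left(-24\right) = 103 - 24 = 79$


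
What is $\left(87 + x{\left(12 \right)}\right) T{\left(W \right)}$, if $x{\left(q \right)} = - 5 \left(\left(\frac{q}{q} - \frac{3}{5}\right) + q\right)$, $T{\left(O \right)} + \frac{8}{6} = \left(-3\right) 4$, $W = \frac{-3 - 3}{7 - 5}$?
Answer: $- \frac{1000}{3} \approx -333.33$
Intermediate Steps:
$W = -3$ ($W = - \frac{6}{2} = \left(-6\right) \frac{1}{2} = -3$)
$T{\left(O \right)} = - \frac{40}{3}$ ($T{\left(O \right)} = - \frac{4}{3} - 12 = - \frac{40}{3}$)
$x{\left(q \right)} = -2 - 5 q$ ($x{\left(q \right)} = - 5 \left(\left(1 - \frac{3}{5}\right) + q\right) = - 5 \left(\frac{2}{5} + q\right) = -2 - 5 q$)
$\left(87 + x{\left(12 \right)}\right) T{\left(W \right)} = \left(87 - 62\right) \left(- \frac{40}{3}\right) = 25 \left(- \frac{40}{3}\right) = - \frac{1000}{3}$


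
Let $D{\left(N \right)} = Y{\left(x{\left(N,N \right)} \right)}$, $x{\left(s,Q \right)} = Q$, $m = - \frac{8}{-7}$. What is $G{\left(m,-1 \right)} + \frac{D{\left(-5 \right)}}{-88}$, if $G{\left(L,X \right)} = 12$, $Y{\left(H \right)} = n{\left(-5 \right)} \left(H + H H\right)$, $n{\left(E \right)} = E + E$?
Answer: $\frac{157}{11} \approx 14.273$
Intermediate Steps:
$n{\left(E \right)} = 2 E$
$m = \frac{8}{7}$ ($m = \left(-8\right) \left(- \frac{1}{7}\right) = \frac{8}{7} \approx 1.1429$)
$Y{\left(H \right)} = - 10 H - 10 H^{2}$ ($Y{\left(H \right)} = 2 \left(-5\right) \left(H + H H\right) = - 10 \left(H + H^{2}\right) = - 10 H - 10 H^{2}$)
$D{\left(N \right)} = - 10 N \left(1 + N\right)$
$G{\left(m,-1 \right)} + \frac{D{\left(-5 \right)}}{-88} = 12 + \frac{\left(-10\right) \left(-5\right) \left(1 - 5\right)}{-88} = 12 + \left(-10\right) \left(-5\right) \left(-4\right) \left(- \frac{1}{88}\right) = 12 - - \frac{25}{11} = 12 + \frac{25}{11} = \frac{157}{11}$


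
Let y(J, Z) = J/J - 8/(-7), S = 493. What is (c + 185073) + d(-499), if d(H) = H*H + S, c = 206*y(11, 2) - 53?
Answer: 3044688/7 ≈ 4.3496e+5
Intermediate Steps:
y(J, Z) = 15/7 (y(J, Z) = 1 - 8*(-⅐) = 1 + 8/7 = 15/7)
c = 2719/7 (c = 206*(15/7) - 53 = 3090/7 - 53 = 2719/7 ≈ 388.43)
d(H) = 493 + H² (d(H) = H*H + 493 = H² + 493 = 493 + H²)
(c + 185073) + d(-499) = (2719/7 + 185073) + (493 + (-499)²) = 1298230/7 + (493 + 249001) = 1298230/7 + 249494 = 3044688/7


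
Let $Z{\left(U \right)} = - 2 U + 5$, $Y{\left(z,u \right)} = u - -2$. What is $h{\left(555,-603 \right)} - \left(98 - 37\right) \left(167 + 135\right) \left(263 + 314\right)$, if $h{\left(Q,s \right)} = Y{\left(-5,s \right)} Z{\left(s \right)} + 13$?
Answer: $-11357292$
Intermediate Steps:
$Y{\left(z,u \right)} = 2 + u$ ($Y{\left(z,u \right)} = u + 2 = 2 + u$)
$Z{\left(U \right)} = 5 - 2 U$
$h{\left(Q,s \right)} = 13 + \left(2 + s\right) \left(5 - 2 s\right)$ ($h{\left(Q,s \right)} = \left(2 + s\right) \left(5 - 2 s\right) + 13 = 13 + \left(2 + s\right) \left(5 - 2 s\right)$)
$h{\left(555,-603 \right)} - \left(98 - 37\right) \left(167 + 135\right) \left(263 + 314\right) = \left(23 - 603 - 2 \left(-603\right)^{2}\right) - \left(98 - 37\right) \left(167 + 135\right) \left(263 + 314\right) = \left(23 - 603 - 727218\right) - 61 \cdot 302 \cdot 577 = \left(23 - 603 - 727218\right) - 18422 \cdot 577 = -727798 - 10629494 = -11357292$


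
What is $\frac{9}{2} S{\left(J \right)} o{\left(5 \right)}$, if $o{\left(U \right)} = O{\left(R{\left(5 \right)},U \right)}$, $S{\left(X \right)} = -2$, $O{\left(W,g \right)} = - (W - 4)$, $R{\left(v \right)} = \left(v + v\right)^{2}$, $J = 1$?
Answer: $864$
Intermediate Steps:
$R{\left(v \right)} = 4 v^{2}$ ($R{\left(v \right)} = \left(2 v\right)^{2} = 4 v^{2}$)
$O{\left(W,g \right)} = 4 - W$ ($O{\left(W,g \right)} = - (-4 + W) = 4 - W$)
$o{\left(U \right)} = -96$ ($o{\left(U \right)} = 4 - 4 \cdot 5^{2} = 4 - 4 \cdot 25 = 4 - 100 = -96$)
$\frac{9}{2} S{\left(J \right)} o{\left(5 \right)} = \frac{9}{2} \left(-2\right) \left(-96\right) = \left(-9\right) \left(-96\right) = 864$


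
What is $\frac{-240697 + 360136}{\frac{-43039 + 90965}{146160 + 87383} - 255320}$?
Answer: $- \frac{9298047459}{19876050278} \approx -0.4678$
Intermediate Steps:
$\frac{-240697 + 360136}{\frac{-43039 + 90965}{146160 + 87383} - 255320} = \frac{119439}{\frac{47926}{233543} - 255320} = \frac{119439}{- \frac{59628150834}{233543}} = 119439 \left(- \frac{233543}{59628150834}\right) = - \frac{9298047459}{19876050278}$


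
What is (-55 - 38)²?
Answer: 8649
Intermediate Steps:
(-55 - 38)² = (-93)² = 8649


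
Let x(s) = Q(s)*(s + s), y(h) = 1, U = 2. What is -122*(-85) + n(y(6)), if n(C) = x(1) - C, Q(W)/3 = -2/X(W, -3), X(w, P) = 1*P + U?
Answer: 10381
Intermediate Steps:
X(w, P) = 2 + P (X(w, P) = 1*P + 2 = P + 2 = 2 + P)
Q(W) = 6 (Q(W) = 3*(-2/(2 - 3)) = 3*(-2/(-1)) = 3*(-2*(-1)) = 3*2 = 6)
x(s) = 12*s (x(s) = 6*(s + s) = 6*(2*s) = 12*s)
n(C) = 12 - C (n(C) = 12*1 - C = 12 - C)
-122*(-85) + n(y(6)) = -122*(-85) + (12 - 1*1) = 10370 + (12 - 1) = 10370 + 11 = 10381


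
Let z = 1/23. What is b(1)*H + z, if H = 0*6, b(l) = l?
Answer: 1/23 ≈ 0.043478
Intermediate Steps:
H = 0
z = 1/23 ≈ 0.043478
b(1)*H + z = 1*0 + 1/23 = 0 + 1/23 = 1/23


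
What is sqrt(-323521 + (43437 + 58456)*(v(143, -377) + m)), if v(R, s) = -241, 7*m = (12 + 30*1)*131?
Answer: 2*sqrt(13802041) ≈ 7430.2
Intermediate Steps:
m = 786 (m = ((12 + 30*1)*131)/7 = ((12 + 30)*131)/7 = (42*131)/7 = (1/7)*5502 = 786)
sqrt(-323521 + (43437 + 58456)*(v(143, -377) + m)) = sqrt(-323521 + (43437 + 58456)*(-241 + 786)) = sqrt(-323521 + 101893*545) = sqrt(-323521 + 55531685) = sqrt(55208164) = 2*sqrt(13802041)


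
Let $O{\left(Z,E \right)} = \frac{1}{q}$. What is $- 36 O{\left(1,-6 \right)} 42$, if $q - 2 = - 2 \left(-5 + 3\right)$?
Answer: $-252$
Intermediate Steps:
$q = 6$ ($q = 2 - 2 \left(-5 + 3\right) = 2 - -4 = 2 + 4 = 6$)
$O{\left(Z,E \right)} = \frac{1}{6}$
$- 36 O{\left(1,-6 \right)} 42 = \left(-36\right) \frac{1}{6} \cdot 42 = \left(-6\right) 42 = -252$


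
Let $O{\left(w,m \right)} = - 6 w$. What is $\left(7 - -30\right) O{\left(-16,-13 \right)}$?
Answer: $3552$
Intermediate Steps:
$\left(7 - -30\right) O{\left(-16,-13 \right)} = \left(7 - -30\right) \left(\left(-6\right) \left(-16\right)\right) = \left(7 + 30\right) 96 = 37 \cdot 96 = 3552$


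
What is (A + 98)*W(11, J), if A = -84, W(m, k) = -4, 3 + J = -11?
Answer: -56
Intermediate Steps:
J = -14 (J = -3 - 11 = -14)
(A + 98)*W(11, J) = (-84 + 98)*(-4) = 14*(-4) = -56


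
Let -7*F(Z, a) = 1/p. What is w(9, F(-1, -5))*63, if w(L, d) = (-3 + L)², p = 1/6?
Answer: 2268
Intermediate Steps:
p = ⅙ ≈ 0.16667
F(Z, a) = -6/7 (F(Z, a) = -1/(7*⅙) = -6/7)
w(9, F(-1, -5))*63 = (-3 + 9)²*63 = 6²*63 = 36*63 = 2268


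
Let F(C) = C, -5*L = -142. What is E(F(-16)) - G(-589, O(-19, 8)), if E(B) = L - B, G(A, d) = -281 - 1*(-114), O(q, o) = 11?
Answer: 1057/5 ≈ 211.40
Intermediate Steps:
G(A, d) = -167 (G(A, d) = -281 + 114 = -167)
L = 142/5 (L = -1/5*(-142) = 142/5 ≈ 28.400)
E(B) = 142/5 - B
E(F(-16)) - G(-589, O(-19, 8)) = (142/5 - 1*(-16)) - 1*(-167) = (142/5 + 16) + 167 = 222/5 + 167 = 1057/5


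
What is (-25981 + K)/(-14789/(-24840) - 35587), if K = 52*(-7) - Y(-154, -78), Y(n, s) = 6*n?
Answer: 27454680/38433317 ≈ 0.71435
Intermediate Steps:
K = 560 (K = 52*(-7) - 6*(-154) = -364 - 1*(-924) = -364 + 924 = 560)
(-25981 + K)/(-14789/(-24840) - 35587) = (-25981 + 560)/(-14789/(-24840) - 35587) = -25421/(-14789*(-1/24840) - 35587) = -25421/(643/1080 - 35587) = -25421/(-38433317/1080) = -25421*(-1080/38433317) = 27454680/38433317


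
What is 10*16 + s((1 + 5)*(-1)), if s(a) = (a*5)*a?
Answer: 340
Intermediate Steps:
s(a) = 5*a² (s(a) = (5*a)*a = 5*a²)
10*16 + s((1 + 5)*(-1)) = 10*16 + 5*((1 + 5)*(-1))² = 160 + 5*(6*(-1))² = 160 + 5*(-6)² = 160 + 5*36 = 160 + 180 = 340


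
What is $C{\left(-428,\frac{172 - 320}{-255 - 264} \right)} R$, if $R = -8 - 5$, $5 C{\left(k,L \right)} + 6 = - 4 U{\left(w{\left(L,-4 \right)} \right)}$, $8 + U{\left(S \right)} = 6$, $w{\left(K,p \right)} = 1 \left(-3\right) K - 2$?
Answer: $- \frac{26}{5} \approx -5.2$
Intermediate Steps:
$w{\left(K,p \right)} = -2 - 3 K$ ($w{\left(K,p \right)} = - 3 K - 2 = -2 - 3 K$)
$U{\left(S \right)} = -2$ ($U{\left(S \right)} = -8 + 6 = -2$)
$C{\left(k,L \right)} = \frac{2}{5}$ ($C{\left(k,L \right)} = - \frac{6}{5} + \frac{\left(-4\right) \left(-2\right)}{5} = - \frac{6}{5} + \frac{1}{5} \cdot 8 = - \frac{6}{5} + \frac{8}{5} = \frac{2}{5}$)
$R = -13$ ($R = -8 - 5 = -13$)
$C{\left(-428,\frac{172 - 320}{-255 - 264} \right)} R = \frac{2}{5} \left(-13\right) = - \frac{26}{5}$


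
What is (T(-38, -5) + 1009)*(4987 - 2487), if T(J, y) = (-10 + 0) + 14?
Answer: 2532500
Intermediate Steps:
T(J, y) = 4 (T(J, y) = -10 + 14 = 4)
(T(-38, -5) + 1009)*(4987 - 2487) = (4 + 1009)*(4987 - 2487) = 1013*2500 = 2532500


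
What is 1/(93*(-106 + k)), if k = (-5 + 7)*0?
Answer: -1/9858 ≈ -0.00010144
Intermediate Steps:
k = 0 (k = 2*0 = 0)
1/(93*(-106 + k)) = 1/(93*(-106 + 0)) = 1/(93*(-106)) = 1/(-9858) = -1/9858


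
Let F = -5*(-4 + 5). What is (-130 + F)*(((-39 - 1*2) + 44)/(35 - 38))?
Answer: 135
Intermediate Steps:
F = -5 (F = -5*1 = -5)
(-130 + F)*(((-39 - 1*2) + 44)/(35 - 38)) = (-130 - 5)*(((-39 - 1*2) + 44)/(35 - 38)) = -135*((-39 - 2) + 44)/(-3) = -135*(-41 + 44)*(-1)/3 = -405*(-1)/3 = -135*(-1) = 135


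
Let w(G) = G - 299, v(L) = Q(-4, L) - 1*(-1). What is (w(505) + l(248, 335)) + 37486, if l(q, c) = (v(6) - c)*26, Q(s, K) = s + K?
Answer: 29060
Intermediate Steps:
Q(s, K) = K + s
v(L) = -3 + L (v(L) = (L - 4) - 1*(-1) = (-4 + L) + 1 = -3 + L)
w(G) = -299 + G
l(q, c) = 78 - 26*c (l(q, c) = ((-3 + 6) - c)*26 = (3 - c)*26 = 78 - 26*c)
(w(505) + l(248, 335)) + 37486 = ((-299 + 505) + (78 - 26*335)) + 37486 = (206 + (78 - 8710)) + 37486 = (206 - 8632) + 37486 = -8426 + 37486 = 29060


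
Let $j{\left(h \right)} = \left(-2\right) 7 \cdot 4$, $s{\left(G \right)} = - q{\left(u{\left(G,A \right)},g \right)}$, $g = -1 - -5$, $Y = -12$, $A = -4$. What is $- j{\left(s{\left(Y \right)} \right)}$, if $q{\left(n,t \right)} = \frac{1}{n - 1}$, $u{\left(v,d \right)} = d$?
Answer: $56$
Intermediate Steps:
$g = 4$ ($g = -1 + 5 = 4$)
$q{\left(n,t \right)} = \frac{1}{-1 + n}$
$s{\left(G \right)} = \frac{1}{5}$ ($s{\left(G \right)} = - \frac{1}{-1 - 4} = - \frac{1}{-5} = \left(-1\right) \left(- \frac{1}{5}\right) = \frac{1}{5}$)
$j{\left(h \right)} = -56$ ($j{\left(h \right)} = \left(-14\right) 4 = -56$)
$- j{\left(s{\left(Y \right)} \right)} = \left(-1\right) \left(-56\right) = 56$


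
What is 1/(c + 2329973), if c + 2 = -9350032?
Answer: -1/7020061 ≈ -1.4245e-7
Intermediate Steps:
c = -9350034 (c = -2 - 9350032 = -9350034)
1/(c + 2329973) = 1/(-9350034 + 2329973) = 1/(-7020061) = -1/7020061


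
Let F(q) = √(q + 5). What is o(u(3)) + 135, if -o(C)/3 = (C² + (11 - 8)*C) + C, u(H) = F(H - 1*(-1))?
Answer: 72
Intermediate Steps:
F(q) = √(5 + q)
u(H) = √(6 + H) (u(H) = √(5 + (H - 1*(-1))) = √(5 + (H + 1)) = √(5 + (1 + H)) = √(6 + H))
o(C) = -12*C - 3*C² (o(C) = -3*((C² + (11 - 8)*C) + C) = -3*((C² + 3*C) + C) = -3*(C² + 4*C) = -12*C - 3*C²)
o(u(3)) + 135 = -3*√(6 + 3)*(4 + √(6 + 3)) + 135 = -3*√9*(4 + √9) + 135 = -3*3*(4 + 3) + 135 = -3*3*7 + 135 = -63 + 135 = 72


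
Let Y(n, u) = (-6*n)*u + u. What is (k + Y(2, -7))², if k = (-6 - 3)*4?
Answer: 1681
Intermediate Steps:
Y(n, u) = u - 6*n*u (Y(n, u) = -6*n*u + u = u - 6*n*u)
k = -36 (k = -9*4 = -36)
(k + Y(2, -7))² = (-36 - 7*(1 - 6*2))² = (-36 - 7*(1 - 12))² = (-36 - 7*(-11))² = (-36 + 77)² = 41² = 1681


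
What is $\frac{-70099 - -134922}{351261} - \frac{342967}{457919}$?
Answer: $- \frac{90787248050}{160849085859} \approx -0.56442$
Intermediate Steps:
$\frac{-70099 - -134922}{351261} - \frac{342967}{457919} = \left(-70099 + 134922\right) \frac{1}{351261} - \frac{342967}{457919} = 64823 \cdot \frac{1}{351261} - \frac{342967}{457919} = \frac{64823}{351261} - \frac{342967}{457919} = - \frac{90787248050}{160849085859}$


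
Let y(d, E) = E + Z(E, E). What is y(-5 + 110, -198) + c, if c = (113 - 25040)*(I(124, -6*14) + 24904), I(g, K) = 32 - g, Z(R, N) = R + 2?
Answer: -618489118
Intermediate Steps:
Z(R, N) = 2 + R
y(d, E) = 2 + 2*E (y(d, E) = E + (2 + E) = 2 + 2*E)
c = -618488724 (c = (113 - 25040)*((32 - 1*124) + 24904) = -24927*((32 - 124) + 24904) = -24927*(-92 + 24904) = -24927*24812 = -618488724)
y(-5 + 110, -198) + c = (2 + 2*(-198)) - 618488724 = (2 - 396) - 618488724 = -394 - 618488724 = -618489118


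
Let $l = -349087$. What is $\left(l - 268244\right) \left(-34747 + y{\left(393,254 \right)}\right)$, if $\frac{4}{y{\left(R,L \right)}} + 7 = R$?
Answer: $\frac{4139926014939}{193} \approx 2.145 \cdot 10^{10}$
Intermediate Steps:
$y{\left(R,L \right)} = \frac{4}{-7 + R}$
$\left(l - 268244\right) \left(-34747 + y{\left(393,254 \right)}\right) = \left(-349087 - 268244\right) \left(-34747 + \frac{4}{-7 + 393}\right) = - 617331 \left(-34747 + \frac{4}{386}\right) = - 617331 \left(-34747 + 4 \cdot \frac{1}{386}\right) = - 617331 \left(-34747 + \frac{2}{193}\right) = \left(-617331\right) \left(- \frac{6706169}{193}\right) = \frac{4139926014939}{193}$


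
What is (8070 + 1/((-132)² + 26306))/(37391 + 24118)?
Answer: 50414443/384255510 ≈ 0.13120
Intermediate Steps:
(8070 + 1/((-132)² + 26306))/(37391 + 24118) = (8070 + 1/(17424 + 26306))/61509 = (8070 + 1/43730)*(1/61509) = (352901101/43730)*(1/61509) = 50414443/384255510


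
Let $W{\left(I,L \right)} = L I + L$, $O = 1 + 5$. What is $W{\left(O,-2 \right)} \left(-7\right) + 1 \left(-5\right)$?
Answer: $93$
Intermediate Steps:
$O = 6$
$W{\left(I,L \right)} = L + I L$ ($W{\left(I,L \right)} = I L + L = L + I L$)
$W{\left(O,-2 \right)} \left(-7\right) + 1 \left(-5\right) = - 2 \left(1 + 6\right) \left(-7\right) + 1 \left(-5\right) = \left(-2\right) 7 \left(-7\right) - 5 = \left(-14\right) \left(-7\right) - 5 = 98 - 5 = 93$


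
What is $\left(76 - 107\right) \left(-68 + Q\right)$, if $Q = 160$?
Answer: $-2852$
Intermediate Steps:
$\left(76 - 107\right) \left(-68 + Q\right) = \left(76 - 107\right) \left(-68 + 160\right) = \left(76 - 107\right) 92 = \left(-31\right) 92 = -2852$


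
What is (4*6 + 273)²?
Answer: 88209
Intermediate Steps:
(4*6 + 273)² = (24 + 273)² = 297² = 88209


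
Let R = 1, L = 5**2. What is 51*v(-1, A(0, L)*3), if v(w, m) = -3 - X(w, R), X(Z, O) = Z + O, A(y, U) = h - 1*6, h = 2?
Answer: -153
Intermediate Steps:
L = 25
A(y, U) = -4 (A(y, U) = 2 - 1*6 = 2 - 6 = -4)
X(Z, O) = O + Z
v(w, m) = -4 - w (v(w, m) = -3 - (1 + w) = -3 + (-1 - w) = -4 - w)
51*v(-1, A(0, L)*3) = 51*(-4 - 1*(-1)) = 51*(-4 + 1) = 51*(-3) = -153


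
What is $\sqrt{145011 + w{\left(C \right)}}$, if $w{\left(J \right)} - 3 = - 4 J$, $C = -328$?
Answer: $\sqrt{146326} \approx 382.53$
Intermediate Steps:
$w{\left(J \right)} = 3 - 4 J$
$\sqrt{145011 + w{\left(C \right)}} = \sqrt{145011 + \left(3 - -1312\right)} = \sqrt{145011 + \left(3 + 1312\right)} = \sqrt{145011 + 1315} = \sqrt{146326}$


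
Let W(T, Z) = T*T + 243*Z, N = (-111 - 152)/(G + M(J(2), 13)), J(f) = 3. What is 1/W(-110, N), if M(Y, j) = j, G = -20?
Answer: 7/148609 ≈ 4.7104e-5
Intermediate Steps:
N = 263/7 (N = (-111 - 152)/(-20 + 13) = -263/(-7) = -263*(-⅐) = 263/7 ≈ 37.571)
W(T, Z) = T² + 243*Z
1/W(-110, N) = 1/((-110)² + 243*(263/7)) = 1/(12100 + 63909/7) = 1/(148609/7) = 7/148609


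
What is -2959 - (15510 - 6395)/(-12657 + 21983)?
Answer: -27604749/9326 ≈ -2960.0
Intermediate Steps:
-2959 - (15510 - 6395)/(-12657 + 21983) = -2959 - 9115/9326 = -27604749/9326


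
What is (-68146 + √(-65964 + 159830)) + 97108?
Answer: 28962 + √93866 ≈ 29268.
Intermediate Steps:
(-68146 + √(-65964 + 159830)) + 97108 = (-68146 + √93866) + 97108 = 28962 + √93866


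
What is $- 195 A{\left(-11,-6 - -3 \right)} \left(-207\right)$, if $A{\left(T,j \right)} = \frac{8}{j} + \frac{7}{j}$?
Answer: $-201825$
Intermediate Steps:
$A{\left(T,j \right)} = \frac{15}{j}$
$- 195 A{\left(-11,-6 - -3 \right)} \left(-207\right) = - 195 \frac{15}{-6 - -3} \left(-207\right) = - 195 \frac{15}{-6 + 3} \left(-207\right) = - 195 \frac{15}{-3} \left(-207\right) = - 195 \cdot 15 \left(- \frac{1}{3}\right) \left(-207\right) = \left(-195\right) \left(-5\right) \left(-207\right) = 975 \left(-207\right) = -201825$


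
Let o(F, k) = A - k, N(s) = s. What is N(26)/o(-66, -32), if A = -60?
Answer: -13/14 ≈ -0.92857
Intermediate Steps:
o(F, k) = -60 - k
N(26)/o(-66, -32) = 26/(-60 - 1*(-32)) = 26/(-60 + 32) = 26/(-28) = 26*(-1/28) = -13/14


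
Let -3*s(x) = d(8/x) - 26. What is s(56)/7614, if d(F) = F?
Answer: 181/159894 ≈ 0.0011320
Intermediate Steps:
s(x) = 26/3 - 8/(3*x) (s(x) = -(8/x - 26)/3 = -(-26 + 8/x)/3 = 26/3 - 8/(3*x))
s(56)/7614 = ((⅔)*(-4 + 13*56)/56)/7614 = ((⅔)*(1/56)*(-4 + 728))*(1/7614) = ((⅔)*(1/56)*724)*(1/7614) = (181/21)*(1/7614) = 181/159894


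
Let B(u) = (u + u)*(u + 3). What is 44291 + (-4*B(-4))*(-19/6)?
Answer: 133177/3 ≈ 44392.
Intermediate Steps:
B(u) = 2*u*(3 + u) (B(u) = (2*u)*(3 + u) = 2*u*(3 + u))
44291 + (-4*B(-4))*(-19/6) = 44291 + (-8*(-4)*(3 - 4))*(-19/6) = 44291 + (-8*(-4)*(-1))*(-19*1/6) = 44291 - 4*8*(-19/6) = 44291 - 32*(-19/6) = 44291 + 304/3 = 133177/3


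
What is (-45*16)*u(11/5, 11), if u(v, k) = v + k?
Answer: -9504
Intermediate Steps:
u(v, k) = k + v
(-45*16)*u(11/5, 11) = (-45*16)*(11 + 11/5) = -720*(11 + 11*(⅕)) = -720*(11 + 11/5) = -720*66/5 = -9504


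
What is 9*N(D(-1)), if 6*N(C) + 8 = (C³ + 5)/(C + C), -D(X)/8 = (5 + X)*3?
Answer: 883195/128 ≈ 6900.0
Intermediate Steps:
D(X) = -120 - 24*X (D(X) = -8*(5 + X)*3 = -8*(15 + 3*X) = -120 - 24*X)
N(C) = -4/3 + (5 + C³)/(12*C) (N(C) = -4/3 + ((C³ + 5)/(C + C))/6 = -4/3 + ((5 + C³)/((2*C)))/6 = -4/3 + ((5 + C³)*(1/(2*C)))/6 = -4/3 + ((5 + C³)/(2*C))/6 = -4/3 + (5 + C³)/(12*C))
9*N(D(-1)) = 9*((5 + (-120 - 24*(-1))*(-16 + (-120 - 24*(-1))²))/(12*(-120 - 24*(-1)))) = 9*((5 + (-120 + 24)*(-16 + (-120 + 24)²))/(12*(-120 + 24))) = 9*((1/12)*(5 - 96*(-16 + (-96)²))/(-96)) = 9*((1/12)*(-1/96)*(5 - 96*(-16 + 9216))) = 9*((1/12)*(-1/96)*(5 - 96*9200)) = 9*((1/12)*(-1/96)*(5 - 883200)) = 9*((1/12)*(-1/96)*(-883195)) = 9*(883195/1152) = 883195/128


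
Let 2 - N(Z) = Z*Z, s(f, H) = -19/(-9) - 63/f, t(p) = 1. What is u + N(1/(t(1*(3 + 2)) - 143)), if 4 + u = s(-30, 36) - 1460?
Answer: -1322768527/907380 ≈ -1457.8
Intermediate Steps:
s(f, H) = 19/9 - 63/f (s(f, H) = -19*(-⅑) - 63/f = 19/9 - 63/f)
N(Z) = 2 - Z² (N(Z) = 2 - Z*Z = 2 - Z²)
u = -131381/90 (u = -4 + ((19/9 - 63/(-30)) - 1460) = -4 + ((19/9 - 63*(-1/30)) - 1460) = -4 + ((19/9 + 21/10) - 1460) = -4 + (379/90 - 1460) = -4 - 131021/90 = -131381/90 ≈ -1459.8)
u + N(1/(t(1*(3 + 2)) - 143)) = -131381/90 + (2 - (1/(1 - 143))²) = -131381/90 + (2 - (1/(-142))²) = -131381/90 + (2 - (-1/142)²) = -131381/90 + (2 - 1*1/20164) = -131381/90 + (2 - 1/20164) = -131381/90 + 40327/20164 = -1322768527/907380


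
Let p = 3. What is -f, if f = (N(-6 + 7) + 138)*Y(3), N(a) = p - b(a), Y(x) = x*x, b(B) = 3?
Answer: -1242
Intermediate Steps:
Y(x) = x²
N(a) = 0 (N(a) = 3 - 1*3 = 3 - 3 = 0)
f = 1242 (f = (0 + 138)*3² = 138*9 = 1242)
-f = -1*1242 = -1242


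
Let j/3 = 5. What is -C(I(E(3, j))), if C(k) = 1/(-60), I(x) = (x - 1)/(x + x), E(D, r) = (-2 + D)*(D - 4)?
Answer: 1/60 ≈ 0.016667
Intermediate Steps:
j = 15 (j = 3*5 = 15)
E(D, r) = (-4 + D)*(-2 + D) (E(D, r) = (-2 + D)*(-4 + D) = (-4 + D)*(-2 + D))
I(x) = (-1 + x)/(2*x) (I(x) = (-1 + x)/((2*x)) = (-1 + x)*(1/(2*x)) = (-1 + x)/(2*x))
C(k) = -1/60
-C(I(E(3, j))) = -1*(-1/60) = 1/60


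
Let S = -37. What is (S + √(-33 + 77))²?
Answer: 1413 - 148*√11 ≈ 922.14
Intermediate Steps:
(S + √(-33 + 77))² = (-37 + √(-33 + 77))² = (-37 + √44)² = (-37 + 2*√11)²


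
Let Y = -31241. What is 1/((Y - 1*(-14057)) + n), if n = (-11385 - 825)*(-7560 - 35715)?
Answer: 1/528370566 ≈ 1.8926e-9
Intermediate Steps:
n = 528387750 (n = -12210*(-43275) = 528387750)
1/((Y - 1*(-14057)) + n) = 1/((-31241 - 1*(-14057)) + 528387750) = 1/((-31241 + 14057) + 528387750) = 1/(-17184 + 528387750) = 1/528370566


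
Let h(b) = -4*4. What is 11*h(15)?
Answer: -176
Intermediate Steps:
h(b) = -16
11*h(15) = 11*(-16) = -176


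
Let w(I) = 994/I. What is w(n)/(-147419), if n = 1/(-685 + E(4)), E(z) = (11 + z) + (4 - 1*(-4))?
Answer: 658028/147419 ≈ 4.4637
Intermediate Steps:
E(z) = 19 + z (E(z) = (11 + z) + (4 + 4) = (11 + z) + 8 = 19 + z)
n = -1/662 (n = 1/(-685 + (19 + 4)) = 1/(-685 + 23) = 1/(-662) = -1/662 ≈ -0.0015106)
w(n)/(-147419) = (994/(-1/662))/(-147419) = (994*(-662))*(-1/147419) = -658028*(-1/147419) = 658028/147419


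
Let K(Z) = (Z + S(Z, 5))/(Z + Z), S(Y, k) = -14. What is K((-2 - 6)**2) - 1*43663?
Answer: -2794407/64 ≈ -43663.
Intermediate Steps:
K(Z) = (-14 + Z)/(2*Z) (K(Z) = (Z - 14)/(Z + Z) = (-14 + Z)/((2*Z)) = (-14 + Z)*(1/(2*Z)) = (-14 + Z)/(2*Z))
K((-2 - 6)**2) - 1*43663 = (-14 + (-2 - 6)**2)/(2*((-2 - 6)**2)) - 1*43663 = (-14 + (-8)**2)/(2*((-8)**2)) - 43663 = (1/2)*(-14 + 64)/64 - 43663 = (1/2)*(1/64)*50 - 43663 = 25/64 - 43663 = -2794407/64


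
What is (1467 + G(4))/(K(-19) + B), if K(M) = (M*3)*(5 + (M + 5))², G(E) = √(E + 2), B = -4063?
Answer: -1467/8680 - √6/8680 ≈ -0.16929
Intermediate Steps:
G(E) = √(2 + E)
K(M) = 3*M*(10 + M)² (K(M) = (3*M)*(5 + (5 + M))² = (3*M)*(10 + M)² = 3*M*(10 + M)²)
(1467 + G(4))/(K(-19) + B) = (1467 + √(2 + 4))/(3*(-19)*(10 - 19)² - 4063) = (1467 + √6)/(3*(-19)*(-9)² - 4063) = (1467 + √6)/(3*(-19)*81 - 4063) = (1467 + √6)/(-4617 - 4063) = (1467 + √6)/(-8680) = (1467 + √6)*(-1/8680) = -1467/8680 - √6/8680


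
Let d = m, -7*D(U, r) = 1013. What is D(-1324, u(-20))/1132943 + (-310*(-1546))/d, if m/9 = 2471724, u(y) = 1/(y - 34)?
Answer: 944571281888/44105077858779 ≈ 0.021416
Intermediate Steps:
u(y) = 1/(-34 + y)
D(U, r) = -1013/7 (D(U, r) = -⅐*1013 = -1013/7)
m = 22245516 (m = 9*2471724 = 22245516)
d = 22245516
D(-1324, u(-20))/1132943 + (-310*(-1546))/d = -1013/7/1132943 - 310*(-1546)/22245516 = -1013/7*1/1132943 + 479260*(1/22245516) = -1013/7930601 + 119815/5561379 = 944571281888/44105077858779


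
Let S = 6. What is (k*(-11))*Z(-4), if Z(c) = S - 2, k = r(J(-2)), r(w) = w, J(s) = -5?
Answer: 220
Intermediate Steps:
k = -5
Z(c) = 4 (Z(c) = 6 - 2 = 4)
(k*(-11))*Z(-4) = -5*(-11)*4 = 55*4 = 220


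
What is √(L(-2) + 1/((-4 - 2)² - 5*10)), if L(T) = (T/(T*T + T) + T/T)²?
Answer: I*√14/14 ≈ 0.26726*I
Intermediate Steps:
L(T) = (1 + T/(T + T²))² (L(T) = (T/(T² + T) + 1)² = (T/(T + T²) + 1)² = (1 + T/(T + T²))²)
√(L(-2) + 1/((-4 - 2)² - 5*10)) = √((2 - 2)²/(1 - 2)² + 1/((-4 - 2)² - 5*10)) = √(0²/(-1)² + 1/((-6)² - 50)) = √(1*0 + 1/(36 - 50)) = √(0 + 1/(-14)) = √(0 - 1/14) = √(-1/14) = I*√14/14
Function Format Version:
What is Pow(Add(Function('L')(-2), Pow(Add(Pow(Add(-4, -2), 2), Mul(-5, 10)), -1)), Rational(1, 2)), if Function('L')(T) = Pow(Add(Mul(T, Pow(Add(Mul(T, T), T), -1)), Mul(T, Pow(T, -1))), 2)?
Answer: Mul(Rational(1, 14), I, Pow(14, Rational(1, 2))) ≈ Mul(0.26726, I)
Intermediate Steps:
Function('L')(T) = Pow(Add(1, Mul(T, Pow(Add(T, Pow(T, 2)), -1))), 2) (Function('L')(T) = Pow(Add(Mul(T, Pow(Add(Pow(T, 2), T), -1)), 1), 2) = Pow(Add(Mul(T, Pow(Add(T, Pow(T, 2)), -1)), 1), 2) = Pow(Add(1, Mul(T, Pow(Add(T, Pow(T, 2)), -1))), 2))
Pow(Add(Function('L')(-2), Pow(Add(Pow(Add(-4, -2), 2), Mul(-5, 10)), -1)), Rational(1, 2)) = Pow(Add(Mul(Pow(Add(1, -2), -2), Pow(Add(2, -2), 2)), Pow(Add(Pow(Add(-4, -2), 2), Mul(-5, 10)), -1)), Rational(1, 2)) = Pow(Add(Mul(Pow(-1, -2), Pow(0, 2)), Pow(Add(Pow(-6, 2), -50), -1)), Rational(1, 2)) = Pow(Add(Mul(1, 0), Pow(Add(36, -50), -1)), Rational(1, 2)) = Pow(Add(0, Pow(-14, -1)), Rational(1, 2)) = Pow(Add(0, Rational(-1, 14)), Rational(1, 2)) = Pow(Rational(-1, 14), Rational(1, 2)) = Mul(Rational(1, 14), I, Pow(14, Rational(1, 2)))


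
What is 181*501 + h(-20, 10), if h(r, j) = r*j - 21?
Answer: 90460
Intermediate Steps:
h(r, j) = -21 + j*r (h(r, j) = j*r - 21 = -21 + j*r)
181*501 + h(-20, 10) = 181*501 + (-21 + 10*(-20)) = 90681 + (-21 - 200) = 90681 - 221 = 90460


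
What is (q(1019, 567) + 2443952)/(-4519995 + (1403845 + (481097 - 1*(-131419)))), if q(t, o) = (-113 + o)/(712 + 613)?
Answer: -1619118427/1658657525 ≈ -0.97616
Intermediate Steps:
q(t, o) = -113/1325 + o/1325 (q(t, o) = (-113 + o)/1325 = (-113 + o)*(1/1325) = -113/1325 + o/1325)
(q(1019, 567) + 2443952)/(-4519995 + (1403845 + (481097 - 1*(-131419)))) = ((-113/1325 + (1/1325)*567) + 2443952)/(-4519995 + (1403845 + (481097 - 1*(-131419)))) = ((-113/1325 + 567/1325) + 2443952)/(-4519995 + (1403845 + (481097 + 131419))) = (454/1325 + 2443952)/(-4519995 + (1403845 + 612516)) = 3238236854/(1325*(-4519995 + 2016361)) = (3238236854/1325)/(-2503634) = (3238236854/1325)*(-1/2503634) = -1619118427/1658657525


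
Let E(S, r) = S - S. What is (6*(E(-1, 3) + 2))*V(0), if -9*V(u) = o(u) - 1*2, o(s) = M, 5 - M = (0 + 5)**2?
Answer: 88/3 ≈ 29.333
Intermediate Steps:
E(S, r) = 0
M = -20 (M = 5 - (0 + 5)**2 = 5 - 1*5**2 = 5 - 1*25 = 5 - 25 = -20)
o(s) = -20
V(u) = 22/9 (V(u) = -(-20 - 1*2)/9 = -(-20 - 2)/9 = -1/9*(-22) = 22/9)
(6*(E(-1, 3) + 2))*V(0) = (6*(0 + 2))*(22/9) = (6*2)*(22/9) = 12*(22/9) = 88/3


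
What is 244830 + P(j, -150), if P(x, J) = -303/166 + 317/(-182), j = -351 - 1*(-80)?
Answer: 1849174048/7553 ≈ 2.4483e+5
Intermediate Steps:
j = -271 (j = -351 + 80 = -271)
P(x, J) = -26942/7553 (P(x, J) = -303*1/166 + 317*(-1/182) = -303/166 - 317/182 = -26942/7553)
244830 + P(j, -150) = 244830 - 26942/7553 = 1849174048/7553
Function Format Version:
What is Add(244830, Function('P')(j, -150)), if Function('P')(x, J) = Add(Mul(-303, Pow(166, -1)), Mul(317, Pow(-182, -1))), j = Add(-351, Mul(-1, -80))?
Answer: Rational(1849174048, 7553) ≈ 2.4483e+5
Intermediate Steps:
j = -271 (j = Add(-351, 80) = -271)
Function('P')(x, J) = Rational(-26942, 7553) (Function('P')(x, J) = Add(Mul(-303, Rational(1, 166)), Mul(317, Rational(-1, 182))) = Add(Rational(-303, 166), Rational(-317, 182)) = Rational(-26942, 7553))
Add(244830, Function('P')(j, -150)) = Add(244830, Rational(-26942, 7553)) = Rational(1849174048, 7553)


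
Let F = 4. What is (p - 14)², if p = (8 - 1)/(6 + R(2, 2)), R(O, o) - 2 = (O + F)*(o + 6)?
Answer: 12321/64 ≈ 192.52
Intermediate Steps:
R(O, o) = 2 + (4 + O)*(6 + o) (R(O, o) = 2 + (O + 4)*(o + 6) = 2 + (4 + O)*(6 + o))
p = ⅛ (p = (8 - 1)/(6 + (26 + 4*2 + 6*2 + 2*2)) = 7/(6 + (26 + 8 + 12 + 4)) = 7/(6 + 50) = 7/56 = 7*(1/56) = ⅛ ≈ 0.12500)
(p - 14)² = (⅛ - 14)² = (-111/8)² = 12321/64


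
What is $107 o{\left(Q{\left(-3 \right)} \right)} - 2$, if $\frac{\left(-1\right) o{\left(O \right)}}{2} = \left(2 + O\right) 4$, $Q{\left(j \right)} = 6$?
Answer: $-6850$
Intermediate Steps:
$o{\left(O \right)} = -16 - 8 O$ ($o{\left(O \right)} = - 2 \left(2 + O\right) 4 = - 2 \left(8 + 4 O\right) = -16 - 8 O$)
$107 o{\left(Q{\left(-3 \right)} \right)} - 2 = 107 \left(-16 - 48\right) - 2 = 107 \left(-64\right) - 2 = -6848 - 2 = -6850$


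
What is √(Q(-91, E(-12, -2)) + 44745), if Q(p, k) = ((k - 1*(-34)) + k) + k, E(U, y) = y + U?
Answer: 7*√913 ≈ 211.51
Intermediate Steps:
E(U, y) = U + y
Q(p, k) = 34 + 3*k (Q(p, k) = ((k + 34) + k) + k = ((34 + k) + k) + k = (34 + 2*k) + k = 34 + 3*k)
√(Q(-91, E(-12, -2)) + 44745) = √((34 + 3*(-12 - 2)) + 44745) = √((34 + 3*(-14)) + 44745) = √((34 - 42) + 44745) = √(-8 + 44745) = √44737 = 7*√913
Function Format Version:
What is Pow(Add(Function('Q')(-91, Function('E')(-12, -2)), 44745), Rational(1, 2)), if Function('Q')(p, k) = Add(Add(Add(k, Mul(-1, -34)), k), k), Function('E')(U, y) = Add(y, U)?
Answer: Mul(7, Pow(913, Rational(1, 2))) ≈ 211.51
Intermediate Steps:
Function('E')(U, y) = Add(U, y)
Function('Q')(p, k) = Add(34, Mul(3, k)) (Function('Q')(p, k) = Add(Add(Add(k, 34), k), k) = Add(Add(Add(34, k), k), k) = Add(Add(34, Mul(2, k)), k) = Add(34, Mul(3, k)))
Pow(Add(Function('Q')(-91, Function('E')(-12, -2)), 44745), Rational(1, 2)) = Pow(Add(Add(34, Mul(3, Add(-12, -2))), 44745), Rational(1, 2)) = Pow(Add(Add(34, Mul(3, -14)), 44745), Rational(1, 2)) = Pow(Add(Add(34, -42), 44745), Rational(1, 2)) = Pow(Add(-8, 44745), Rational(1, 2)) = Pow(44737, Rational(1, 2)) = Mul(7, Pow(913, Rational(1, 2)))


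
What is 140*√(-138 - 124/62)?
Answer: 280*I*√35 ≈ 1656.5*I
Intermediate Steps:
140*√(-138 - 124/62) = 140*√(-138 - 124*1/62) = 140*√(-138 - 2) = 140*√(-140) = 140*(2*I*√35) = 280*I*√35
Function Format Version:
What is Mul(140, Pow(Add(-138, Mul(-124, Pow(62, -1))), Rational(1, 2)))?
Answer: Mul(280, I, Pow(35, Rational(1, 2))) ≈ Mul(1656.5, I)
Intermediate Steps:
Mul(140, Pow(Add(-138, Mul(-124, Pow(62, -1))), Rational(1, 2))) = Mul(140, Pow(Add(-138, Mul(-124, Rational(1, 62))), Rational(1, 2))) = Mul(140, Pow(Add(-138, -2), Rational(1, 2))) = Mul(140, Pow(-140, Rational(1, 2))) = Mul(140, Mul(2, I, Pow(35, Rational(1, 2)))) = Mul(280, I, Pow(35, Rational(1, 2)))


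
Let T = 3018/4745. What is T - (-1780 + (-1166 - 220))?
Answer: 15025688/4745 ≈ 3166.6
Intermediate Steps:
T = 3018/4745 (T = 3018*(1/4745) = 3018/4745 ≈ 0.63604)
T - (-1780 + (-1166 - 220)) = 3018/4745 - (-1780 + (-1166 - 220)) = 3018/4745 - (-1780 - 1386) = 3018/4745 - 1*(-3166) = 3018/4745 + 3166 = 15025688/4745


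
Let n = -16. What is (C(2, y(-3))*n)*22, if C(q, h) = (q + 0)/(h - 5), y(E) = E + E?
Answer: 64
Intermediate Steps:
y(E) = 2*E
C(q, h) = q/(-5 + h)
(C(2, y(-3))*n)*22 = ((2/(-5 + 2*(-3)))*(-16))*22 = ((2/(-5 - 6))*(-16))*22 = ((2/(-11))*(-16))*22 = ((2*(-1/11))*(-16))*22 = -2/11*(-16)*22 = (32/11)*22 = 64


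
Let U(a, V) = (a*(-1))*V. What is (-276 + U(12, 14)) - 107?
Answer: -551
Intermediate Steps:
U(a, V) = -V*a (U(a, V) = (-a)*V = -V*a)
(-276 + U(12, 14)) - 107 = (-276 - 1*14*12) - 107 = (-276 - 168) - 107 = -444 - 107 = -551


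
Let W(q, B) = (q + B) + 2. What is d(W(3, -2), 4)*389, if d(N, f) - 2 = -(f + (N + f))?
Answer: -3501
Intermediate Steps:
W(q, B) = 2 + B + q (W(q, B) = (B + q) + 2 = 2 + B + q)
d(N, f) = 2 - N - 2*f (d(N, f) = 2 - (f + (N + f)) = 2 - (N + 2*f) = 2 + (-N - 2*f) = 2 - N - 2*f)
d(W(3, -2), 4)*389 = (2 - (2 - 2 + 3) - 2*4)*389 = (2 - 1*3 - 8)*389 = (2 - 3 - 8)*389 = -9*389 = -3501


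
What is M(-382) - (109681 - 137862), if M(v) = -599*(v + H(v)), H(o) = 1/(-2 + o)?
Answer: 98688215/384 ≈ 2.5700e+5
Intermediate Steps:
M(v) = -599*v - 599/(-2 + v) (M(v) = -599*(v + 1/(-2 + v)) = -599*v - 599/(-2 + v))
M(-382) - (109681 - 137862) = 599*(-1 - 1*(-382)*(-2 - 382))/(-2 - 382) - (109681 - 137862) = 599*(-1 - 1*(-382)*(-384))/(-384) - 1*(-28181) = 599*(-1/384)*(-1 - 146688) + 28181 = 599*(-1/384)*(-146689) + 28181 = 87866711/384 + 28181 = 98688215/384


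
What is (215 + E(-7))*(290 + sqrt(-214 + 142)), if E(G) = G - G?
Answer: 62350 + 1290*I*sqrt(2) ≈ 62350.0 + 1824.3*I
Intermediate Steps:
E(G) = 0
(215 + E(-7))*(290 + sqrt(-214 + 142)) = (215 + 0)*(290 + sqrt(-214 + 142)) = 215*(290 + sqrt(-72)) = 215*(290 + 6*I*sqrt(2)) = 62350 + 1290*I*sqrt(2)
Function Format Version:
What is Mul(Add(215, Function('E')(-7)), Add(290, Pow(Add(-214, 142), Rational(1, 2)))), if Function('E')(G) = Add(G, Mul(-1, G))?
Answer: Add(62350, Mul(1290, I, Pow(2, Rational(1, 2)))) ≈ Add(62350., Mul(1824.3, I))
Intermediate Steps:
Function('E')(G) = 0
Mul(Add(215, Function('E')(-7)), Add(290, Pow(Add(-214, 142), Rational(1, 2)))) = Mul(Add(215, 0), Add(290, Pow(Add(-214, 142), Rational(1, 2)))) = Mul(215, Add(290, Pow(-72, Rational(1, 2)))) = Mul(215, Add(290, Mul(6, I, Pow(2, Rational(1, 2))))) = Add(62350, Mul(1290, I, Pow(2, Rational(1, 2))))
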